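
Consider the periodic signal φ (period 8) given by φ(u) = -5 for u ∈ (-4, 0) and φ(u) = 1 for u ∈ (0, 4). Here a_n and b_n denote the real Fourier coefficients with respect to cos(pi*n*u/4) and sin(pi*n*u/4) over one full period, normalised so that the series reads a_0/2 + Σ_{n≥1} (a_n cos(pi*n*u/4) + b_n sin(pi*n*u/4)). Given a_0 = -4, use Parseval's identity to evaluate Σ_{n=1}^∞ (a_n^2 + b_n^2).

Parseval: a_0^2/2 + Σ_{n≥1} (a_n^2+b_n^2) = 1/4 ∫_{-4}^{4} φ(u)^2 du = 26.
Subtract a_0^2/2 = 8: Σ (a_n^2+b_n^2) = 18.

18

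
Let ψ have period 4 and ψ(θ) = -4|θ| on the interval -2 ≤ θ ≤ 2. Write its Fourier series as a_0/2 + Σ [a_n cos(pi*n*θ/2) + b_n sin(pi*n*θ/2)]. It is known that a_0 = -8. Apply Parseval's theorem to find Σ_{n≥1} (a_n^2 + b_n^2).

32/3

Parseval: a_0^2/2 + Σ_{n≥1} (a_n^2+b_n^2) = 1/2 ∫_{-2}^{2} ψ(θ)^2 dθ = 128/3.
Subtract a_0^2/2 = 32: Σ (a_n^2+b_n^2) = 32/3.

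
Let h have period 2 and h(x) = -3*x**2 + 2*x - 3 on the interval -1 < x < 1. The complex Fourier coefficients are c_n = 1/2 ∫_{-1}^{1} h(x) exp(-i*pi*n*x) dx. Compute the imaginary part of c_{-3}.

Since h is real-valued, Im(c_{-3}) = -1/2 ∫_{-1}^{1} h(x) sin(-3*pi*x) dx = b_{3}/2.
Integrating by parts twice (tabular method), an antiderivative of (-3*x**2 + 2*x - 3) sin(-3*pi*x) is -x**2*cos(3*pi*x)/pi + 2*x*sin(3*pi*x)/(3*pi**2) + 2*x*cos(3*pi*x)/(3*pi) - 2*sin(3*pi*x)/(9*pi**2) - cos(3*pi*x)/pi + 2*cos(3*pi*x)/(9*pi**3); evaluating from -1 to 1: ∫_{-1}^{1} (-3*x**2 + 2*x - 3) sin(-3*pi*x) dx = (2*(-1 + 6*pi**2)/(9*pi**3)) - (2*(-1 + 12*pi**2)/(9*pi**3)) = -4/(3*pi).
Hence Im(c_{-3}) = (-1/2)·(-4/(3*pi)) = 2/(3*pi).

2/(3*pi)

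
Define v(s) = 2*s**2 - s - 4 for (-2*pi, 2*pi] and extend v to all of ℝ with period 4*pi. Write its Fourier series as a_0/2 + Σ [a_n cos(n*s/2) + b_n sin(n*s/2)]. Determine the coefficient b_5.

b_5 = (1/(2*pi)) ∫_{-2*pi}^{2*pi} v(s) sin(5*s/2) ds.
Integrating by parts twice (tabular method), an antiderivative of (2*s**2 - s - 4) sin(5*s/2) is -4*s**2*cos(5*s/2)/5 + 16*s*sin(5*s/2)/25 + 2*s*cos(5*s/2)/5 - 4*sin(5*s/2)/25 + 232*cos(5*s/2)/125; evaluating from -2*pi to 2*pi: ∫_{-2*pi}^{2*pi} (2*s**2 - s - 4) sin(5*s/2) ds = (-4*pi/5 - 232/125 + 16*pi**2/5) - (-232/125 + 4*pi/5 + 16*pi**2/5) = -8*pi/5.
Hence b_5 = (1/(2*pi))·(-8*pi/5) = -4/5.

-4/5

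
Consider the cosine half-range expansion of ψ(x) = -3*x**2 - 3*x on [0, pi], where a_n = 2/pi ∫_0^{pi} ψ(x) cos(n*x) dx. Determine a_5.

a_5 = 2/pi ∫_0^{pi} (-3*x**2 - 3*x) cos(5*x) dx.
Integrating by parts twice (tabular method), an antiderivative of (-3*x**2 - 3*x) cos(5*x) is -3*x**2*sin(5*x)/5 - 3*x*sin(5*x)/5 - 6*x*cos(5*x)/25 + 6*sin(5*x)/125 - 3*cos(5*x)/25; evaluating from 0 to pi: ∫_{0}^{pi} (-3*x**2 - 3*x) cos(5*x) dx = (3/25 + 6*pi/25) - (-3/25) = 6/25 + 6*pi/25.
Hence a_5 = (2/pi)·(6/25 + 6*pi/25) = 12*(1 + pi)/(25*pi).

12*(1 + pi)/(25*pi)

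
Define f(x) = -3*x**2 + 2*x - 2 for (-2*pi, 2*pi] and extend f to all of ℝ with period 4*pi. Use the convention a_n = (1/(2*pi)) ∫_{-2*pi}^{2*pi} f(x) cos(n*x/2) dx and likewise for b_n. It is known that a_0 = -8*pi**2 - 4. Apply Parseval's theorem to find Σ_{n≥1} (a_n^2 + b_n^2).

Parseval: a_0^2/2 + Σ_{n≥1} (a_n^2+b_n^2) = (1/(2*pi)) ∫_{-2*pi}^{2*pi} f(x)^2 dx = 8 + 128*pi**2/3 + 288*pi**4/5.
Subtract a_0^2/2 = 8*(1 + 2*pi**2)**2: Σ (a_n^2+b_n^2) = 32*pi**2*(5 + 12*pi**2)/15.

32*pi**2*(5 + 12*pi**2)/15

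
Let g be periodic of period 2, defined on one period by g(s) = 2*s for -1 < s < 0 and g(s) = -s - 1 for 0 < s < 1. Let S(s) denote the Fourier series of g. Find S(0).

At s = 0 the one-sided limits are g(0^-) = 0 and g(0^+) = -1.
By Dirichlet's theorem the series converges to their average, [(0) + (-1)]/2 = -1/2.

-1/2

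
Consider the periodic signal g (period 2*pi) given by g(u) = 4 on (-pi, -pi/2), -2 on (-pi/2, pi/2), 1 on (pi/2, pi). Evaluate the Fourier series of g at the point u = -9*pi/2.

u = -9*pi/2 differs from u = -pi/2 by -2 full period(s), and the series is 2*pi-periodic.
At u = -pi/2 the one-sided limits are g(-pi/2^-) = 4 and g(-pi/2^+) = -2.
By Dirichlet's theorem the series converges to their average, [(4) + (-2)]/2 = 1.

1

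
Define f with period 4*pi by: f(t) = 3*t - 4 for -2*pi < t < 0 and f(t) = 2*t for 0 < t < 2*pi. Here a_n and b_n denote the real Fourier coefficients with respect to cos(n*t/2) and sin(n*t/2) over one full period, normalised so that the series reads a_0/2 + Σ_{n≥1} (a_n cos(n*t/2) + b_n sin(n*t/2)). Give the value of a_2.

a_2 = (1/(2*pi)) ∫_{-2*pi}^{2*pi} f(t) cos(t) dt.
Split the integral at the breakpoints.
Integrating by parts (boundary term plus one more integral), an antiderivative of (3*t - 4) cos(t) is 3*t*sin(t) - 4*sin(t) + 3*cos(t); evaluating from -2*pi to 0: ∫_{-2*pi}^{0} (3*t - 4) cos(t) dt = (3) - (3) = 0.
Integrating by parts (boundary term plus one more integral), an antiderivative of (2*t) cos(t) is 2*t*sin(t) + 2*cos(t); evaluating from 0 to 2*pi: ∫_{0}^{2*pi} (2*t) cos(t) dt = (2) - (2) = 0.
Summing the pieces and multiplying by (1/(2*pi)) gives a_2 = 0.

0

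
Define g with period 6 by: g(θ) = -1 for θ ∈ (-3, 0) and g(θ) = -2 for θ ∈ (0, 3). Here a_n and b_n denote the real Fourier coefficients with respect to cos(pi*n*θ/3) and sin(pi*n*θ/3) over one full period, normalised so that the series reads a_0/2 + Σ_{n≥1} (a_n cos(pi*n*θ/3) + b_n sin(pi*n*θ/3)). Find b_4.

0

b_4 = 1/3 ∫_{-3}^{3} g(θ) sin(4*pi*θ/3) dθ.
Split the integral at the breakpoints.
Directly, an antiderivative of (-1) sin(4*pi*θ/3) is 3*cos(4*pi*θ/3)/(4*pi); evaluating from -3 to 0: ∫_{-3}^{0} (-1) sin(4*pi*θ/3) dθ = (3/(4*pi)) - (3/(4*pi)) = 0.
Directly, an antiderivative of (-2) sin(4*pi*θ/3) is 3*cos(4*pi*θ/3)/(2*pi); evaluating from 0 to 3: ∫_{0}^{3} (-2) sin(4*pi*θ/3) dθ = (3/(2*pi)) - (3/(2*pi)) = 0.
Summing the pieces and multiplying by (1/3) gives b_4 = 0.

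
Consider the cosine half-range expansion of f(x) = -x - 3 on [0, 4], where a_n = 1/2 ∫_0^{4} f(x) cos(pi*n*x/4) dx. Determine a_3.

a_3 = 1/2 ∫_0^{4} (-x - 3) cos(3*pi*x/4) dx.
Integrating by parts (boundary term plus one more integral), an antiderivative of (-x - 3) cos(3*pi*x/4) is -4*x*sin(3*pi*x/4)/(3*pi) - 4*sin(3*pi*x/4)/pi - 16*cos(3*pi*x/4)/(9*pi**2); evaluating from 0 to 4: ∫_{0}^{4} (-x - 3) cos(3*pi*x/4) dx = (16/(9*pi**2)) - (-16/(9*pi**2)) = 32/(9*pi**2).
Hence a_3 = (1/2)·(32/(9*pi**2)) = 16/(9*pi**2).

16/(9*pi**2)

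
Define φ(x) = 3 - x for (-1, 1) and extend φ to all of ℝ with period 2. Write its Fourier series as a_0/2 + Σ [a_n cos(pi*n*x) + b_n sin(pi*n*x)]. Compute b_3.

b_3 = ∫_{-1}^{1} φ(x) sin(3*pi*x) dx.
Integrating by parts (boundary term plus one more integral), an antiderivative of (3 - x) sin(3*pi*x) is x*cos(3*pi*x)/(3*pi) - sin(3*pi*x)/(9*pi**2) - cos(3*pi*x)/pi; evaluating from -1 to 1: ∫_{-1}^{1} (3 - x) sin(3*pi*x) dx = (2/(3*pi)) - (4/(3*pi)) = -2/(3*pi).
Hence b_3 = -2/(3*pi).

-2/(3*pi)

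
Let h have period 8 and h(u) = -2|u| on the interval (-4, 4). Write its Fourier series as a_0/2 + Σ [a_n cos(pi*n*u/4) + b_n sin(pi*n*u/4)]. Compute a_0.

a_0 = 1/4 ∫_{-4}^{4} h(u) du = 1/4 · (-32) = -8.

-8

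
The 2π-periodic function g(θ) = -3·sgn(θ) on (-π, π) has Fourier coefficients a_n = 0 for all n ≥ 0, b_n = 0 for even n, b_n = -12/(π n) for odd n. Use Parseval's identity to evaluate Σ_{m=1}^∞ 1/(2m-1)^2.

pi**2/8

Parseval: Σ b_n^2 = (1/π) ∫_{-π}^{π} g(θ)^2 dθ = 18.
Only odd n contribute, with b_n^2 = 144/(π^2 n^2), so Σ_{m≥1} 1/(2m-1)^2 = π^2·(18)/144 = pi**2/8.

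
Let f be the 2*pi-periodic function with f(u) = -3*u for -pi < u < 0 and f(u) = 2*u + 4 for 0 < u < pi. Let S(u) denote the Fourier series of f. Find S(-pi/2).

3*pi/2

f is continuous at u = -pi/2 with value 3*pi/2, so the series converges to 3*pi/2 there.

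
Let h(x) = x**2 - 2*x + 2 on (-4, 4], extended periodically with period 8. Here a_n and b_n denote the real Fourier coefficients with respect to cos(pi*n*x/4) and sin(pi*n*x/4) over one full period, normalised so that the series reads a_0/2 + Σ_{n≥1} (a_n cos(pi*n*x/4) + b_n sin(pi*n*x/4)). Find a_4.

a_4 = 1/4 ∫_{-4}^{4} h(x) cos(pi*x) dx.
Integrating by parts twice (tabular method), an antiderivative of (x**2 - 2*x + 2) cos(pi*x) is x**2*sin(pi*x)/pi - 2*x*sin(pi*x)/pi + 2*x*cos(pi*x)/pi**2 - 2*sin(pi*x)/pi**3 + 2*sin(pi*x)/pi - 2*cos(pi*x)/pi**2; evaluating from -4 to 4: ∫_{-4}^{4} (x**2 - 2*x + 2) cos(pi*x) dx = (6/pi**2) - (-10/pi**2) = 16/pi**2.
Hence a_4 = (1/4)·(16/pi**2) = 4/pi**2.

4/pi**2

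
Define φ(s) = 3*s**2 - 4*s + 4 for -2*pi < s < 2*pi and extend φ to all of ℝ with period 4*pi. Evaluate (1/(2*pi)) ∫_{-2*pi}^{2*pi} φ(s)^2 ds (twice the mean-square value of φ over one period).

(1/(2*pi)) ∫_{-2*pi}^{2*pi} φ(s)^2 ds = (1/(2*pi)) · (64*pi*(15 + 50*pi**2 + 27*pi**4)/15) = 32 + 320*pi**2/3 + 288*pi**4/5.

32 + 320*pi**2/3 + 288*pi**4/5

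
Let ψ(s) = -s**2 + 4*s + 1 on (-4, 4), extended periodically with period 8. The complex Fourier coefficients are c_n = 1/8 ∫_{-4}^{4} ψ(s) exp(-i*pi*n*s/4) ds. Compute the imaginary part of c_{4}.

4/pi

Since ψ is real-valued, Im(c_{4}) = -1/8 ∫_{-4}^{4} ψ(s) sin(pi*s) ds = -b_{4}/2.
Integrating by parts twice (tabular method), an antiderivative of (-s**2 + 4*s + 1) sin(pi*s) is s**2*cos(pi*s)/pi - 2*s*sin(pi*s)/pi**2 - 4*s*cos(pi*s)/pi + 4*sin(pi*s)/pi**2 - cos(pi*s)/pi - 2*cos(pi*s)/pi**3; evaluating from -4 to 4: ∫_{-4}^{4} (-s**2 + 4*s + 1) sin(pi*s) ds = ((-pi**2 - 2)/pi**3) - (-2/pi**3 + 31/pi) = -32/pi.
Hence Im(c_{4}) = (-1/8)·(-32/pi) = 4/pi.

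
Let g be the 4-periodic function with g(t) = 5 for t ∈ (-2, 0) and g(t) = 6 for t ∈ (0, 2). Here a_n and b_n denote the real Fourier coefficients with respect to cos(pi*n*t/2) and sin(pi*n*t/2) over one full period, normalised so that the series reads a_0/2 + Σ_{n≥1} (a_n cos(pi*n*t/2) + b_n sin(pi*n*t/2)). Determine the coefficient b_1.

b_1 = 1/2 ∫_{-2}^{2} g(t) sin(pi*t/2) dt.
Split the integral at the breakpoints.
Directly, an antiderivative of (5) sin(pi*t/2) is -10*cos(pi*t/2)/pi; evaluating from -2 to 0: ∫_{-2}^{0} (5) sin(pi*t/2) dt = (-10/pi) - (10/pi) = -20/pi.
Directly, an antiderivative of (6) sin(pi*t/2) is -12*cos(pi*t/2)/pi; evaluating from 0 to 2: ∫_{0}^{2} (6) sin(pi*t/2) dt = (12/pi) - (-12/pi) = 24/pi.
Summing the pieces and multiplying by (1/2) gives b_1 = 2/pi.

2/pi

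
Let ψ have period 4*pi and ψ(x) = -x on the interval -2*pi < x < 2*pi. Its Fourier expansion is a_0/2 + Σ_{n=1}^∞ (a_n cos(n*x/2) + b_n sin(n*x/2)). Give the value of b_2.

2

b_2 = (1/(2*pi)) ∫_{-2*pi}^{2*pi} ψ(x) sin(x) dx.
ψ is odd and sin(x) is odd, so the integrand is even and b_2 = 1/pi ∫_0^{2*pi} ψ(x) sin(x) dx.
Integrating by parts (boundary term plus one more integral), an antiderivative of (-x) sin(x) is x*cos(x) - sin(x); evaluating from 0 to 2*pi: ∫_{0}^{2*pi} (-x) sin(x) dx = (2*pi) - (0) = 2*pi.
Hence b_2 = (1/pi)·(2*pi) = 2.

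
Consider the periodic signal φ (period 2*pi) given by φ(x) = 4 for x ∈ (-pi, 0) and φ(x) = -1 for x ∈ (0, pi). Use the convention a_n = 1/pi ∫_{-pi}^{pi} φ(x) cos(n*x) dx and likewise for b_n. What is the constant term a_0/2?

a_0 = 1/pi ∫_{-pi}^{pi} φ(x) dx = 1/pi · (3*pi) = 3.
So the constant term a_0/2 = 3/2.

3/2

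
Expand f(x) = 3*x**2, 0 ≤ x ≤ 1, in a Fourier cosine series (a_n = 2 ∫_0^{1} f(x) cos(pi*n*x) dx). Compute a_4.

3/(4*pi**2)

a_4 = 2 ∫_0^{1} (3*x**2) cos(4*pi*x) dx.
Integrating by parts twice (tabular method), an antiderivative of (3*x**2) cos(4*pi*x) is 3*x**2*sin(4*pi*x)/(4*pi) + 3*x*cos(4*pi*x)/(8*pi**2) - 3*sin(4*pi*x)/(32*pi**3); evaluating from 0 to 1: ∫_{0}^{1} (3*x**2) cos(4*pi*x) dx = (3/(8*pi**2)) - (0) = 3/(8*pi**2).
Hence a_4 = 2·(3/(8*pi**2)) = 3/(4*pi**2).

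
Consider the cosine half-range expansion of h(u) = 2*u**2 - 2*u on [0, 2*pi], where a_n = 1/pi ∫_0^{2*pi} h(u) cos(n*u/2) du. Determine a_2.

a_2 = 1/pi ∫_0^{2*pi} (2*u**2 - 2*u) cos(u) du.
Integrating by parts twice (tabular method), an antiderivative of (2*u**2 - 2*u) cos(u) is 2*u**2*sin(u) - 2*u*sin(u) + 4*u*cos(u) - 4*sin(u) - 2*cos(u); evaluating from 0 to 2*pi: ∫_{0}^{2*pi} (2*u**2 - 2*u) cos(u) du = (-2 + 8*pi) - (-2) = 8*pi.
Hence a_2 = (1/pi)·(8*pi) = 8.

8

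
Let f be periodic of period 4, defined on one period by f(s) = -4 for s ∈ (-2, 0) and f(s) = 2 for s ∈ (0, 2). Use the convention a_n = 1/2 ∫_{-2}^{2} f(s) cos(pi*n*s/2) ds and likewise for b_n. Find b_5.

b_5 = 1/2 ∫_{-2}^{2} f(s) sin(5*pi*s/2) ds.
Split the integral at the breakpoints.
Directly, an antiderivative of (-4) sin(5*pi*s/2) is 8*cos(5*pi*s/2)/(5*pi); evaluating from -2 to 0: ∫_{-2}^{0} (-4) sin(5*pi*s/2) ds = (8/(5*pi)) - (-8/(5*pi)) = 16/(5*pi).
Directly, an antiderivative of (2) sin(5*pi*s/2) is -4*cos(5*pi*s/2)/(5*pi); evaluating from 0 to 2: ∫_{0}^{2} (2) sin(5*pi*s/2) ds = (4/(5*pi)) - (-4/(5*pi)) = 8/(5*pi).
Summing the pieces and multiplying by (1/2) gives b_5 = 12/(5*pi).

12/(5*pi)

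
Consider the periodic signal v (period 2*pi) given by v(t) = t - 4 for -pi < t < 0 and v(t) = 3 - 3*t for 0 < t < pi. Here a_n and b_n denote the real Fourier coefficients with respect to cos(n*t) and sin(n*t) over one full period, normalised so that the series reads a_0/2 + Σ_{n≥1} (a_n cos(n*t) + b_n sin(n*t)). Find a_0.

-2*pi - 1

a_0 = 1/pi ∫_{-pi}^{pi} v(t) dt = 1/pi · (-pi*(1 + 2*pi)) = -2*pi - 1.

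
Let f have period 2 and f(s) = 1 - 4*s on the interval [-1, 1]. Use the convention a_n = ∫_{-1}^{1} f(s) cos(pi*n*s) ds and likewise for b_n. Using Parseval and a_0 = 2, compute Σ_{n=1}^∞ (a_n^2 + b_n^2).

32/3

Parseval: a_0^2/2 + Σ_{n≥1} (a_n^2+b_n^2) = ∫_{-1}^{1} f(s)^2 ds = 38/3.
Subtract a_0^2/2 = 2: Σ (a_n^2+b_n^2) = 32/3.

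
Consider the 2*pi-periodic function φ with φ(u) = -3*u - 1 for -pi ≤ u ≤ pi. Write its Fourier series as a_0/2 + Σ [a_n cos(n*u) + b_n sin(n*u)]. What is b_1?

-6

b_1 = 1/pi ∫_{-pi}^{pi} φ(u) sin(u) du.
Integrating by parts (boundary term plus one more integral), an antiderivative of (-3*u - 1) sin(u) is 3*u*cos(u) - 3*sin(u) + cos(u); evaluating from -pi to pi: ∫_{-pi}^{pi} (-3*u - 1) sin(u) du = (-3*pi - 1) - (-1 + 3*pi) = -6*pi.
Hence b_1 = (1/pi)·(-6*pi) = -6.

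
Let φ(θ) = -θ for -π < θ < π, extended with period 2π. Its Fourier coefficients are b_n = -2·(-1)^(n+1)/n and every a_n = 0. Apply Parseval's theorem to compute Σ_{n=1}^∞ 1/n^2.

Parseval: Σ b_n^2 = (1/π) ∫_{-π}^{π} φ(θ)^2 dθ = 2*pi**2/3.
Σ b_n^2 = Σ 4/n^2, so Σ 1/n^2 = (2*pi**2/3)/4 = pi**2/6.

pi**2/6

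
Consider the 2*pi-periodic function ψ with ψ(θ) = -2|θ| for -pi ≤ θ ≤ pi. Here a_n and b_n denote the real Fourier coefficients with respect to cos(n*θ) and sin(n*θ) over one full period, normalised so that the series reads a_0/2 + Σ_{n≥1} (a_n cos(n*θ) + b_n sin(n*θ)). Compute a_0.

-2*pi

a_0 = 1/pi ∫_{-pi}^{pi} ψ(θ) dθ = 1/pi · (-2*pi**2) = -2*pi.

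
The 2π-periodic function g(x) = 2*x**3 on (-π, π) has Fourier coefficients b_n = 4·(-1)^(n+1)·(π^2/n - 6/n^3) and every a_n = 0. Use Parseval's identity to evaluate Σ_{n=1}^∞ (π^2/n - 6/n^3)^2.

Parseval: Σ b_n^2 = (1/π) ∫_{-π}^{π} g(x)^2 dx = 8*pi**6/7.
b_n^2 = 16·(π^2/n - 6/n^3)^2, so the sum equals (8*pi**6/7)/16 = pi**6/14.

pi**6/14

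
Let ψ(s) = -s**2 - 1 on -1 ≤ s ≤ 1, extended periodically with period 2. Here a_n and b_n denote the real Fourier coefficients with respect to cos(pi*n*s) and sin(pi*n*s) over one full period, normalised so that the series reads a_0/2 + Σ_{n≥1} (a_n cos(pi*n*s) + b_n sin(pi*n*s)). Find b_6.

0

b_6 = ∫_{-1}^{1} ψ(s) sin(6*pi*s) ds.
ψ is even and sin(6*pi*s) is odd, so the integrand is odd over a symmetric interval and the integral vanishes.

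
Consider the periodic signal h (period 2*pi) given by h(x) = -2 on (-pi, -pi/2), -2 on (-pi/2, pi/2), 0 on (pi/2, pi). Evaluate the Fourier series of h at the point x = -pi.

At x = -pi the one-sided limits are h(-pi^-) = 0 and h(-pi^+) = -2.
By Dirichlet's theorem the series converges to their average, [(0) + (-2)]/2 = -1.

-1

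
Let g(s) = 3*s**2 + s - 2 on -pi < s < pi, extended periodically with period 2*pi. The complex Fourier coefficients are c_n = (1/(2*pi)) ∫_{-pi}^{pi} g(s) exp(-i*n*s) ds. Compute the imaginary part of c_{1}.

-1

Since g is real-valued, Im(c_{1}) = -(1/(2*pi)) ∫_{-pi}^{pi} g(s) sin(s) ds = -b_{1}/2.
Integrating by parts twice (tabular method), an antiderivative of (3*s**2 + s - 2) sin(s) is -3*s**2*cos(s) + 6*s*sin(s) - s*cos(s) + sin(s) + 8*cos(s); evaluating from -pi to pi: ∫_{-pi}^{pi} (3*s**2 + s - 2) sin(s) ds = (-8 + pi + 3*pi**2) - (-8 - pi + 3*pi**2) = 2*pi.
Hence Im(c_{1}) = (-1/(2*pi))·(2*pi) = -1.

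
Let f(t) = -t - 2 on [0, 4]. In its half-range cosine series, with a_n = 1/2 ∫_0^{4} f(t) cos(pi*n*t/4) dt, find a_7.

16/(49*pi**2)

a_7 = 1/2 ∫_0^{4} (-t - 2) cos(7*pi*t/4) dt.
Integrating by parts (boundary term plus one more integral), an antiderivative of (-t - 2) cos(7*pi*t/4) is -4*t*sin(7*pi*t/4)/(7*pi) - 8*sin(7*pi*t/4)/(7*pi) - 16*cos(7*pi*t/4)/(49*pi**2); evaluating from 0 to 4: ∫_{0}^{4} (-t - 2) cos(7*pi*t/4) dt = (16/(49*pi**2)) - (-16/(49*pi**2)) = 32/(49*pi**2).
Hence a_7 = (1/2)·(32/(49*pi**2)) = 16/(49*pi**2).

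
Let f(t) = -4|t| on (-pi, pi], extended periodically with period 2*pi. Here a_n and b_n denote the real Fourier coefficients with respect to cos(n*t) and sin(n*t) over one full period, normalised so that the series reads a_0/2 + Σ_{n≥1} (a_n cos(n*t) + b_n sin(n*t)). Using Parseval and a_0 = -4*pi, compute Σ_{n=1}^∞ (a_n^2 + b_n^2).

8*pi**2/3

Parseval: a_0^2/2 + Σ_{n≥1} (a_n^2+b_n^2) = 1/pi ∫_{-pi}^{pi} f(t)^2 dt = 32*pi**2/3.
Subtract a_0^2/2 = 8*pi**2: Σ (a_n^2+b_n^2) = 8*pi**2/3.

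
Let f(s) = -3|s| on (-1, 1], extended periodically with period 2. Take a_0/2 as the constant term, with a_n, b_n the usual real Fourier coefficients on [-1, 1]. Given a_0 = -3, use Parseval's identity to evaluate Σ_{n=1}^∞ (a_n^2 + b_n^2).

Parseval: a_0^2/2 + Σ_{n≥1} (a_n^2+b_n^2) = ∫_{-1}^{1} f(s)^2 ds = 6.
Subtract a_0^2/2 = 9/2: Σ (a_n^2+b_n^2) = 3/2.

3/2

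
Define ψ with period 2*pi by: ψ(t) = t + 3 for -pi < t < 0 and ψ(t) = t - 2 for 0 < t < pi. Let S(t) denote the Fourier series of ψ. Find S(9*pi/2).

-2 + pi/2

t = 9*pi/2 differs from t = pi/2 by 2 full period(s), and the series is 2*pi-periodic.
ψ is continuous at t = pi/2 with value -2 + pi/2, so the series converges to -2 + pi/2 there.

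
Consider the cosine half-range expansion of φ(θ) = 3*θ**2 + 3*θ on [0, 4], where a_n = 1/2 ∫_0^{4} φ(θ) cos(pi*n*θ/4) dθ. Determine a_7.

a_7 = 1/2 ∫_0^{4} (3*θ**2 + 3*θ) cos(7*pi*θ/4) dθ.
Integrating by parts twice (tabular method), an antiderivative of (3*θ**2 + 3*θ) cos(7*pi*θ/4) is 12*θ**2*sin(7*pi*θ/4)/(7*pi) + 12*θ*sin(7*pi*θ/4)/(7*pi) + 96*θ*cos(7*pi*θ/4)/(49*pi**2) - 384*sin(7*pi*θ/4)/(343*pi**3) + 48*cos(7*pi*θ/4)/(49*pi**2); evaluating from 0 to 4: ∫_{0}^{4} (3*θ**2 + 3*θ) cos(7*pi*θ/4) dθ = (-432/(49*pi**2)) - (48/(49*pi**2)) = -480/(49*pi**2).
Hence a_7 = (1/2)·(-480/(49*pi**2)) = -240/(49*pi**2).

-240/(49*pi**2)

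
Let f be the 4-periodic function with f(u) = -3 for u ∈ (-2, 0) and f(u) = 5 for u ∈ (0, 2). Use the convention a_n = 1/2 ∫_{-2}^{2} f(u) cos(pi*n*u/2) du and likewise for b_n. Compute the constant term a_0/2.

a_0 = 1/2 ∫_{-2}^{2} f(u) du = 1/2 · (4) = 2.
So the constant term a_0/2 = 1.

1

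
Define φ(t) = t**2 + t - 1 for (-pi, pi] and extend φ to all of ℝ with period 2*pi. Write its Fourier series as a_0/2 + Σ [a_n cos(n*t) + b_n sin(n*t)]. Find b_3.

b_3 = 1/pi ∫_{-pi}^{pi} φ(t) sin(3*t) dt.
Integrating by parts twice (tabular method), an antiderivative of (t**2 + t - 1) sin(3*t) is -t**2*cos(3*t)/3 + 2*t*sin(3*t)/9 - t*cos(3*t)/3 + sin(3*t)/9 + 11*cos(3*t)/27; evaluating from -pi to pi: ∫_{-pi}^{pi} (t**2 + t - 1) sin(3*t) dt = (-11/27 + pi/3 + pi**2/3) - (-pi/3 - 11/27 + pi**2/3) = 2*pi/3.
Hence b_3 = (1/pi)·(2*pi/3) = 2/3.

2/3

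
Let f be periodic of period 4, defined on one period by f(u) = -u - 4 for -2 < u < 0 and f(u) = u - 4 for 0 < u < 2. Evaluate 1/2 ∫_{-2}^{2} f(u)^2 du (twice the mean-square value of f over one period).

56/3

1/2 ∫_{-2}^{2} f(u)^2 du = 1/2 · (112/3) = 56/3.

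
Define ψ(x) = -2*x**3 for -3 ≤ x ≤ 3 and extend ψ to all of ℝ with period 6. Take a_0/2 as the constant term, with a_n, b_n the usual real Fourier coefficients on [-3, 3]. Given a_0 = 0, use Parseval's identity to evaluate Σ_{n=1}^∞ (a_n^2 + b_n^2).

Parseval: a_0^2/2 + Σ_{n≥1} (a_n^2+b_n^2) = 1/3 ∫_{-3}^{3} ψ(x)^2 dx = 5832/7.
Subtract a_0^2/2 = 0: Σ (a_n^2+b_n^2) = 5832/7.

5832/7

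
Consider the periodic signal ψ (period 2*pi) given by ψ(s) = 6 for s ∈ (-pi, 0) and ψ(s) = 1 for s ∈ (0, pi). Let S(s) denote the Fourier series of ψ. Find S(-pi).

7/2

At s = -pi the one-sided limits are ψ(-pi^-) = 1 and ψ(-pi^+) = 6.
By Dirichlet's theorem the series converges to their average, [(1) + (6)]/2 = 7/2.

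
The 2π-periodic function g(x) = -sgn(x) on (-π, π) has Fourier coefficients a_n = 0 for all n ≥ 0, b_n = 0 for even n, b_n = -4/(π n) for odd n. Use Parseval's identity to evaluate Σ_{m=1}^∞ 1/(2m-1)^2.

Parseval: Σ b_n^2 = (1/π) ∫_{-π}^{π} g(x)^2 dx = 2.
Only odd n contribute, with b_n^2 = 16/(π^2 n^2), so Σ_{m≥1} 1/(2m-1)^2 = π^2·(2)/16 = pi**2/8.

pi**2/8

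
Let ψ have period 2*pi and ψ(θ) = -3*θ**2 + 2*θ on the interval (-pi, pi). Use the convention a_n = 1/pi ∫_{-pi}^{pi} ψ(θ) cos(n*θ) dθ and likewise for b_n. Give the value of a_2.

-3

a_2 = 1/pi ∫_{-pi}^{pi} ψ(θ) cos(2*θ) dθ.
Integrating by parts twice (tabular method), an antiderivative of (-3*θ**2 + 2*θ) cos(2*θ) is -3*θ**2*sin(2*θ)/2 + θ*sin(2*θ) - 3*θ*cos(2*θ)/2 + 3*sin(2*θ)/4 + cos(2*θ)/2; evaluating from -pi to pi: ∫_{-pi}^{pi} (-3*θ**2 + 2*θ) cos(2*θ) dθ = (1/2 - 3*pi/2) - (1/2 + 3*pi/2) = -3*pi.
Hence a_2 = (1/pi)·(-3*pi) = -3.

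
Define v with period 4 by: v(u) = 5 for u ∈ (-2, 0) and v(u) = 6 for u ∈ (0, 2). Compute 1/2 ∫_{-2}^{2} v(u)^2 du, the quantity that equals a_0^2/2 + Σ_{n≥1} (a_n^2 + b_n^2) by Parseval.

61

1/2 ∫_{-2}^{2} v(u)^2 du = 1/2 · (122) = 61.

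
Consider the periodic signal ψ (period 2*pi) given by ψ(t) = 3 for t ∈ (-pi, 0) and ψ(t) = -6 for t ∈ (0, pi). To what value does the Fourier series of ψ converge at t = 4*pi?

-3/2

t = 4*pi differs from t = 0 by 2 full period(s), and the series is 2*pi-periodic.
At t = 0 the one-sided limits are ψ(0^-) = 3 and ψ(0^+) = -6.
By Dirichlet's theorem the series converges to their average, [(3) + (-6)]/2 = -3/2.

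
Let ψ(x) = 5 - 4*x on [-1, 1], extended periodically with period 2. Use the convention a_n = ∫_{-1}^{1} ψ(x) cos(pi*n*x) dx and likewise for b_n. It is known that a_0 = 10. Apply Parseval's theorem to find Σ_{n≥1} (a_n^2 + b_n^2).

Parseval: a_0^2/2 + Σ_{n≥1} (a_n^2+b_n^2) = ∫_{-1}^{1} ψ(x)^2 dx = 182/3.
Subtract a_0^2/2 = 50: Σ (a_n^2+b_n^2) = 32/3.

32/3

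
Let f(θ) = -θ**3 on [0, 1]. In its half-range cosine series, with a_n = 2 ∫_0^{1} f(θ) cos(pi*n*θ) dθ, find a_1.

a_1 = 2 ∫_0^{1} (-θ**3) cos(pi*θ) dθ.
Integrating by parts three times (tabular method), an antiderivative of (-θ**3) cos(pi*θ) is -θ**3*sin(pi*θ)/pi - 3*θ**2*cos(pi*θ)/pi**2 + 6*θ*sin(pi*θ)/pi**3 + 6*cos(pi*θ)/pi**4; evaluating from 0 to 1: ∫_{0}^{1} (-θ**3) cos(pi*θ) dθ = (3*(-2 + pi**2)/pi**4) - (6/pi**4) = 3*(-4 + pi**2)/pi**4.
Hence a_1 = 2·(3*(-4 + pi**2)/pi**4) = 6*(-4 + pi**2)/pi**4.

6*(-4 + pi**2)/pi**4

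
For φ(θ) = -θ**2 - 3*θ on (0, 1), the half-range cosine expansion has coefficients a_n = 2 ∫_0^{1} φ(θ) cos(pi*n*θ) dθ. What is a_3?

16/(9*pi**2)

a_3 = 2 ∫_0^{1} (-θ**2 - 3*θ) cos(3*pi*θ) dθ.
Integrating by parts twice (tabular method), an antiderivative of (-θ**2 - 3*θ) cos(3*pi*θ) is -θ**2*sin(3*pi*θ)/(3*pi) - θ*sin(3*pi*θ)/pi - 2*θ*cos(3*pi*θ)/(9*pi**2) + 2*sin(3*pi*θ)/(27*pi**3) - cos(3*pi*θ)/(3*pi**2); evaluating from 0 to 1: ∫_{0}^{1} (-θ**2 - 3*θ) cos(3*pi*θ) dθ = (5/(9*pi**2)) - (-1/(3*pi**2)) = 8/(9*pi**2).
Hence a_3 = 2·(8/(9*pi**2)) = 16/(9*pi**2).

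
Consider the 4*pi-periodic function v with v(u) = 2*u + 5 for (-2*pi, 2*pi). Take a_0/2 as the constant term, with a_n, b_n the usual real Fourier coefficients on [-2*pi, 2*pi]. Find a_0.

a_0 = (1/(2*pi)) ∫_{-2*pi}^{2*pi} v(u) du = (1/(2*pi)) · (20*pi) = 10.

10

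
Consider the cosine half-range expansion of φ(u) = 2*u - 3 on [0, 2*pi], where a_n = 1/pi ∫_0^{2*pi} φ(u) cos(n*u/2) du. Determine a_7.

-16/(49*pi)

a_7 = 1/pi ∫_0^{2*pi} (2*u - 3) cos(7*u/2) du.
Integrating by parts (boundary term plus one more integral), an antiderivative of (2*u - 3) cos(7*u/2) is 4*u*sin(7*u/2)/7 - 6*sin(7*u/2)/7 + 8*cos(7*u/2)/49; evaluating from 0 to 2*pi: ∫_{0}^{2*pi} (2*u - 3) cos(7*u/2) du = (-8/49) - (8/49) = -16/49.
Hence a_7 = (1/pi)·(-16/49) = -16/(49*pi).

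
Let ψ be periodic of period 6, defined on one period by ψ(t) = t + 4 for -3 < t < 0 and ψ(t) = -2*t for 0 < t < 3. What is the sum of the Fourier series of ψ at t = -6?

t = -6 differs from t = 0 by -1 full period(s), and the series is 6-periodic.
At t = 0 the one-sided limits are ψ(0^-) = 4 and ψ(0^+) = 0.
By Dirichlet's theorem the series converges to their average, [(4) + (0)]/2 = 2.

2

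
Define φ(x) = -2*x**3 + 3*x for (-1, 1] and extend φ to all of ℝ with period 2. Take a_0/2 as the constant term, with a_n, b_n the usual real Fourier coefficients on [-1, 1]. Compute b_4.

b_4 = ∫_{-1}^{1} φ(x) sin(4*pi*x) dx.
φ is odd and sin(4*pi*x) is odd, so the integrand is even and b_4 = 2 ∫_0^{1} φ(x) sin(4*pi*x) dx.
Integrating by parts three times (tabular method), an antiderivative of (-2*x**3 + 3*x) sin(4*pi*x) is x**3*cos(4*pi*x)/(2*pi) - 3*x**2*sin(4*pi*x)/(8*pi**2) - 3*x*cos(4*pi*x)/(4*pi) - 3*x*cos(4*pi*x)/(16*pi**3) + 3*sin(4*pi*x)/(64*pi**4) + 3*sin(4*pi*x)/(16*pi**2); evaluating from 0 to 1: ∫_{0}^{1} (-2*x**3 + 3*x) sin(4*pi*x) dx = ((-4*pi**2 - 3)/(16*pi**3)) - (0) = (-4*pi**2 - 3)/(16*pi**3).
Hence b_4 = 2·((-4*pi**2 - 3)/(16*pi**3)) = (-4*pi**2 - 3)/(8*pi**3).

(-4*pi**2 - 3)/(8*pi**3)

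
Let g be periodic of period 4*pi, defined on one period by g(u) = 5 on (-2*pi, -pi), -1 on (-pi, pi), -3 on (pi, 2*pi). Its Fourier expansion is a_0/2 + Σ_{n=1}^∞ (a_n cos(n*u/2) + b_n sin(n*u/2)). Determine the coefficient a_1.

-4/pi

a_1 = (1/(2*pi)) ∫_{-2*pi}^{2*pi} g(u) cos(u/2) du.
Split the integral at the breakpoints.
Directly, an antiderivative of (5) cos(u/2) is 10*sin(u/2); evaluating from -2*pi to -pi: ∫_{-2*pi}^{-pi} (5) cos(u/2) du = (-10) - (0) = -10.
Directly, an antiderivative of (-1) cos(u/2) is -2*sin(u/2); evaluating from -pi to pi: ∫_{-pi}^{pi} (-1) cos(u/2) du = (-2) - (2) = -4.
Directly, an antiderivative of (-3) cos(u/2) is -6*sin(u/2); evaluating from pi to 2*pi: ∫_{pi}^{2*pi} (-3) cos(u/2) du = (0) - (-6) = 6.
Summing the pieces and multiplying by (1/(2*pi)) gives a_1 = -4/pi.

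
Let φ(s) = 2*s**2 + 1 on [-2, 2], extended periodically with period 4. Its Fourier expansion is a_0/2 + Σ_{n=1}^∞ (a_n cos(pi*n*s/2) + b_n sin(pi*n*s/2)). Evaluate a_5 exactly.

-32/(25*pi**2)

a_5 = 1/2 ∫_{-2}^{2} φ(s) cos(5*pi*s/2) ds.
φ is even and cos(5*pi*s/2) is even, so the integrand is even and a_5 = ∫_0^{2} φ(s) cos(5*pi*s/2) ds.
Integrating by parts twice (tabular method), an antiderivative of (2*s**2 + 1) cos(5*pi*s/2) is 4*s**2*sin(5*pi*s/2)/(5*pi) + 16*s*cos(5*pi*s/2)/(25*pi**2) - 32*sin(5*pi*s/2)/(125*pi**3) + 2*sin(5*pi*s/2)/(5*pi); evaluating from 0 to 2: ∫_{0}^{2} (2*s**2 + 1) cos(5*pi*s/2) ds = (-32/(25*pi**2)) - (0) = -32/(25*pi**2).
Hence a_5 = -32/(25*pi**2).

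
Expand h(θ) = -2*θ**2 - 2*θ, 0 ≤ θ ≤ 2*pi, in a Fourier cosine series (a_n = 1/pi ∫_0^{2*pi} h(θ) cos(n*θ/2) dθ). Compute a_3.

a_3 = 1/pi ∫_0^{2*pi} (-2*θ**2 - 2*θ) cos(3*θ/2) dθ.
Integrating by parts twice (tabular method), an antiderivative of (-2*θ**2 - 2*θ) cos(3*θ/2) is -4*θ**2*sin(3*θ/2)/3 - 4*θ*sin(3*θ/2)/3 - 16*θ*cos(3*θ/2)/9 + 32*sin(3*θ/2)/27 - 8*cos(3*θ/2)/9; evaluating from 0 to 2*pi: ∫_{0}^{2*pi} (-2*θ**2 - 2*θ) cos(3*θ/2) dθ = (8/9 + 32*pi/9) - (-8/9) = 16/9 + 32*pi/9.
Hence a_3 = (1/pi)·(16/9 + 32*pi/9) = 16*(1 + 2*pi)/(9*pi).

16*(1 + 2*pi)/(9*pi)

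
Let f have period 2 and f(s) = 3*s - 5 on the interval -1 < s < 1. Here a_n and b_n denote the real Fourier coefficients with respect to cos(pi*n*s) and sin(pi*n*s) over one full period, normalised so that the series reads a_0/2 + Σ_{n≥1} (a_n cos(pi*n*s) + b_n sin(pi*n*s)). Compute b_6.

b_6 = ∫_{-1}^{1} f(s) sin(6*pi*s) ds.
Integrating by parts (boundary term plus one more integral), an antiderivative of (3*s - 5) sin(6*pi*s) is -s*cos(6*pi*s)/(2*pi) + sin(6*pi*s)/(12*pi**2) + 5*cos(6*pi*s)/(6*pi); evaluating from -1 to 1: ∫_{-1}^{1} (3*s - 5) sin(6*pi*s) ds = (1/(3*pi)) - (4/(3*pi)) = -1/pi.
Hence b_6 = -1/pi.

-1/pi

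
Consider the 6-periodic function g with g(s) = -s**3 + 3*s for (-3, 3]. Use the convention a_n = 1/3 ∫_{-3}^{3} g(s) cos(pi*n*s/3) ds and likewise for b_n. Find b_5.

b_5 = 1/3 ∫_{-3}^{3} g(s) sin(5*pi*s/3) ds.
g is odd and sin(5*pi*s/3) is odd, so the integrand is even and b_5 = 2/3 ∫_0^{3} g(s) sin(5*pi*s/3) ds.
Integrating by parts three times (tabular method), an antiderivative of (-s**3 + 3*s) sin(5*pi*s/3) is 3*s**3*cos(5*pi*s/3)/(5*pi) - 27*s**2*sin(5*pi*s/3)/(25*pi**2) - 9*s*cos(5*pi*s/3)/(5*pi) - 162*s*cos(5*pi*s/3)/(125*pi**3) + 486*sin(5*pi*s/3)/(625*pi**4) + 27*sin(5*pi*s/3)/(25*pi**2); evaluating from 0 to 3: ∫_{0}^{3} (-s**3 + 3*s) sin(5*pi*s/3) ds = (54*(9 - 25*pi**2)/(125*pi**3)) - (0) = 54*(9 - 25*pi**2)/(125*pi**3).
Hence b_5 = (2/3)·(54*(9 - 25*pi**2)/(125*pi**3)) = 36*(9 - 25*pi**2)/(125*pi**3).

36*(9 - 25*pi**2)/(125*pi**3)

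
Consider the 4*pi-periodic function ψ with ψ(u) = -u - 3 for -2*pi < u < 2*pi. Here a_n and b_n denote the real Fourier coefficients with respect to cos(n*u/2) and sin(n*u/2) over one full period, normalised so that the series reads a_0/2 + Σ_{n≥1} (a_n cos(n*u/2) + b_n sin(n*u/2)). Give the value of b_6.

2/3

b_6 = (1/(2*pi)) ∫_{-2*pi}^{2*pi} ψ(u) sin(3*u) du.
Integrating by parts (boundary term plus one more integral), an antiderivative of (-u - 3) sin(3*u) is u*cos(3*u)/3 - sin(3*u)/9 + cos(3*u); evaluating from -2*pi to 2*pi: ∫_{-2*pi}^{2*pi} (-u - 3) sin(3*u) du = (1 + 2*pi/3) - (1 - 2*pi/3) = 4*pi/3.
Hence b_6 = (1/(2*pi))·(4*pi/3) = 2/3.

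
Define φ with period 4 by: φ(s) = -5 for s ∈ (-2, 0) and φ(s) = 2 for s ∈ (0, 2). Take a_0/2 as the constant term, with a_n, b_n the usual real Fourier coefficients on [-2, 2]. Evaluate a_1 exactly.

0

a_1 = 1/2 ∫_{-2}^{2} φ(s) cos(pi*s/2) ds.
Split the integral at the breakpoints.
Directly, an antiderivative of (-5) cos(pi*s/2) is -10*sin(pi*s/2)/pi; evaluating from -2 to 0: ∫_{-2}^{0} (-5) cos(pi*s/2) ds = (0) - (0) = 0.
Directly, an antiderivative of (2) cos(pi*s/2) is 4*sin(pi*s/2)/pi; evaluating from 0 to 2: ∫_{0}^{2} (2) cos(pi*s/2) ds = (0) - (0) = 0.
Summing the pieces and multiplying by (1/2) gives a_1 = 0.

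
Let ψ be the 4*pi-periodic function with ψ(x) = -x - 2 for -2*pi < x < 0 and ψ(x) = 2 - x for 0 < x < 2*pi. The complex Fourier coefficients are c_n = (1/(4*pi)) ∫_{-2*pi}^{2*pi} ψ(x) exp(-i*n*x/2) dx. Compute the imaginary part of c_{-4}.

Since ψ is real-valued, Im(c_{-4}) = -(1/(4*pi)) ∫_{-2*pi}^{2*pi} ψ(x) sin(-2*x) dx = b_{4}/2.
ψ is odd and sin(-2*x) is odd, so the integrand is even: ∫_{-2*pi}^{2*pi} ψ(x) sin(-2*x) dx = 2∫_0^{2*pi} ψ(x) sin(-2*x) dx.
Integrating by parts (boundary term plus one more integral), an antiderivative of (2 - x) sin(-2*x) is -x*cos(2*x)/2 + sin(2*x)/4 + cos(2*x); evaluating from 0 to 2*pi: ∫_{0}^{2*pi} (2 - x) sin(-2*x) dx = (1 - pi) - (1) = -pi.
So ∫_{-2*pi}^{2*pi} ψ(x) sin(-2*x) dx = -2*pi.
Hence Im(c_{-4}) = (-1/(4*pi))·(-2*pi) = 1/2.

1/2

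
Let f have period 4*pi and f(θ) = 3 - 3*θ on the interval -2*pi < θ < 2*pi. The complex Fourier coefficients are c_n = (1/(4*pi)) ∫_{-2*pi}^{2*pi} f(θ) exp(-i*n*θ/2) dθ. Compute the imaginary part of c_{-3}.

-2

Since f is real-valued, Im(c_{-3}) = -(1/(4*pi)) ∫_{-2*pi}^{2*pi} f(θ) sin(-3*θ/2) dθ = b_{3}/2.
Integrating by parts (boundary term plus one more integral), an antiderivative of (3 - 3*θ) sin(-3*θ/2) is -2*θ*cos(3*θ/2) + 4*sin(3*θ/2)/3 + 2*cos(3*θ/2); evaluating from -2*pi to 2*pi: ∫_{-2*pi}^{2*pi} (3 - 3*θ) sin(-3*θ/2) dθ = (-2 + 4*pi) - (-4*pi - 2) = 8*pi.
Hence Im(c_{-3}) = (-1/(4*pi))·(8*pi) = -2.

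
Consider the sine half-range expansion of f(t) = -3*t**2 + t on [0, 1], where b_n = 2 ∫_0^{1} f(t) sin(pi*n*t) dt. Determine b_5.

b_5 = 2 ∫_0^{1} (-3*t**2 + t) sin(5*pi*t) dt.
Integrating by parts twice (tabular method), an antiderivative of (-3*t**2 + t) sin(5*pi*t) is 3*t**2*cos(5*pi*t)/(5*pi) - 6*t*sin(5*pi*t)/(25*pi**2) - t*cos(5*pi*t)/(5*pi) + sin(5*pi*t)/(25*pi**2) - 6*cos(5*pi*t)/(125*pi**3); evaluating from 0 to 1: ∫_{0}^{1} (-3*t**2 + t) sin(5*pi*t) dt = (2*(3 - 25*pi**2)/(125*pi**3)) - (-6/(125*pi**3)) = 2*(6 - 25*pi**2)/(125*pi**3).
Hence b_5 = 2·(2*(6 - 25*pi**2)/(125*pi**3)) = 4*(6 - 25*pi**2)/(125*pi**3).

4*(6 - 25*pi**2)/(125*pi**3)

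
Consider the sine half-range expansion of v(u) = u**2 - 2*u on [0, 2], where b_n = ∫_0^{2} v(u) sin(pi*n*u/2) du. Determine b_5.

-32/(125*pi**3)

b_5 = ∫_0^{2} (u**2 - 2*u) sin(5*pi*u/2) du.
Integrating by parts twice (tabular method), an antiderivative of (u**2 - 2*u) sin(5*pi*u/2) is -2*u**2*cos(5*pi*u/2)/(5*pi) + 8*u*sin(5*pi*u/2)/(25*pi**2) + 4*u*cos(5*pi*u/2)/(5*pi) - 8*sin(5*pi*u/2)/(25*pi**2) + 16*cos(5*pi*u/2)/(125*pi**3); evaluating from 0 to 2: ∫_{0}^{2} (u**2 - 2*u) sin(5*pi*u/2) du = (-16/(125*pi**3)) - (16/(125*pi**3)) = -32/(125*pi**3).
Hence b_5 = -32/(125*pi**3).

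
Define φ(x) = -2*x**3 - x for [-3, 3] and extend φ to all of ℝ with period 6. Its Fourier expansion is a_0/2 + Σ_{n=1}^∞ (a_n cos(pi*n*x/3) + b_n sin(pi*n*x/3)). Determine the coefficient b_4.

b_4 = 1/3 ∫_{-3}^{3} φ(x) sin(4*pi*x/3) dx.
φ is odd and sin(4*pi*x/3) is odd, so the integrand is even and b_4 = 2/3 ∫_0^{3} φ(x) sin(4*pi*x/3) dx.
Integrating by parts three times (tabular method), an antiderivative of (-2*x**3 - x) sin(4*pi*x/3) is 3*x**3*cos(4*pi*x/3)/(2*pi) - 27*x**2*sin(4*pi*x/3)/(8*pi**2) - 81*x*cos(4*pi*x/3)/(16*pi**3) + 3*x*cos(4*pi*x/3)/(4*pi) - 9*sin(4*pi*x/3)/(16*pi**2) + 243*sin(4*pi*x/3)/(64*pi**4); evaluating from 0 to 3: ∫_{0}^{3} (-2*x**3 - x) sin(4*pi*x/3) dx = (9*(-27 + 76*pi**2)/(16*pi**3)) - (0) = 9*(-27 + 76*pi**2)/(16*pi**3).
Hence b_4 = (2/3)·(9*(-27 + 76*pi**2)/(16*pi**3)) = 3*(-27 + 76*pi**2)/(8*pi**3).

3*(-27 + 76*pi**2)/(8*pi**3)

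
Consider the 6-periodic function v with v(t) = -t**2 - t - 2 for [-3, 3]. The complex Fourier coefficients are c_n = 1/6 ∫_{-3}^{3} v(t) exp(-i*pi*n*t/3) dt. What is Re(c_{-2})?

-9/(2*pi**2)

Since v is real-valued, Re(c_{-2}) = 1/6 ∫_{-3}^{3} v(t) cos(-2*pi*t/3) dt = a_{2}/2.
Integrating by parts twice (tabular method), an antiderivative of (-t**2 - t - 2) cos(-2*pi*t/3) is -3*t**2*sin(2*pi*t/3)/(2*pi) - 3*t*sin(2*pi*t/3)/(2*pi) - 9*t*cos(2*pi*t/3)/(2*pi**2) - 3*sin(2*pi*t/3)/pi + 27*sin(2*pi*t/3)/(4*pi**3) - 9*cos(2*pi*t/3)/(4*pi**2); evaluating from -3 to 3: ∫_{-3}^{3} (-t**2 - t - 2) cos(-2*pi*t/3) dt = (-63/(4*pi**2)) - (45/(4*pi**2)) = -27/pi**2.
Hence Re(c_{-2}) = (1/6)·(-27/pi**2) = -9/(2*pi**2).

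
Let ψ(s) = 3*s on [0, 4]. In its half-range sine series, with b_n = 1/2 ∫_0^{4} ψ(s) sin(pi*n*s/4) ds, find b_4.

-6/pi

b_4 = 1/2 ∫_0^{4} (3*s) sin(pi*s) ds.
Integrating by parts (boundary term plus one more integral), an antiderivative of (3*s) sin(pi*s) is -3*s*cos(pi*s)/pi + 3*sin(pi*s)/pi**2; evaluating from 0 to 4: ∫_{0}^{4} (3*s) sin(pi*s) ds = (-12/pi) - (0) = -12/pi.
Hence b_4 = (1/2)·(-12/pi) = -6/pi.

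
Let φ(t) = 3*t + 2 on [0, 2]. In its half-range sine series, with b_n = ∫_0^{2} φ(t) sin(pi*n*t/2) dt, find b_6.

b_6 = ∫_0^{2} (3*t + 2) sin(3*pi*t) dt.
Integrating by parts (boundary term plus one more integral), an antiderivative of (3*t + 2) sin(3*pi*t) is -t*cos(3*pi*t)/pi + sin(3*pi*t)/(3*pi**2) - 2*cos(3*pi*t)/(3*pi); evaluating from 0 to 2: ∫_{0}^{2} (3*t + 2) sin(3*pi*t) dt = (-8/(3*pi)) - (-2/(3*pi)) = -2/pi.
Hence b_6 = -2/pi.

-2/pi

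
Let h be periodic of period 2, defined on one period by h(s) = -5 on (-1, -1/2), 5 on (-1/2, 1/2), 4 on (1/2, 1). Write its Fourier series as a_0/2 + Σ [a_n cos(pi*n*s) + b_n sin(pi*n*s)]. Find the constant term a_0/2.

a_0 = ∫_{-1}^{1} h(s) ds = 9/2.
So the constant term a_0/2 = 9/4.

9/4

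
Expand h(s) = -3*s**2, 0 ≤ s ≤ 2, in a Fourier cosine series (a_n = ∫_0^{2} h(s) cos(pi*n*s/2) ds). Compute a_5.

48/(25*pi**2)

a_5 = ∫_0^{2} (-3*s**2) cos(5*pi*s/2) ds.
Integrating by parts twice (tabular method), an antiderivative of (-3*s**2) cos(5*pi*s/2) is -6*s**2*sin(5*pi*s/2)/(5*pi) - 24*s*cos(5*pi*s/2)/(25*pi**2) + 48*sin(5*pi*s/2)/(125*pi**3); evaluating from 0 to 2: ∫_{0}^{2} (-3*s**2) cos(5*pi*s/2) ds = (48/(25*pi**2)) - (0) = 48/(25*pi**2).
Hence a_5 = 48/(25*pi**2).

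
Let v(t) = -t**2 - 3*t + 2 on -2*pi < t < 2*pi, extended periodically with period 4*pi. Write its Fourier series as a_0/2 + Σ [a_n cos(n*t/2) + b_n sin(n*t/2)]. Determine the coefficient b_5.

b_5 = (1/(2*pi)) ∫_{-2*pi}^{2*pi} v(t) sin(5*t/2) dt.
Integrating by parts twice (tabular method), an antiderivative of (-t**2 - 3*t + 2) sin(5*t/2) is 2*t**2*cos(5*t/2)/5 - 8*t*sin(5*t/2)/25 + 6*t*cos(5*t/2)/5 - 12*sin(5*t/2)/25 - 116*cos(5*t/2)/125; evaluating from -2*pi to 2*pi: ∫_{-2*pi}^{2*pi} (-t**2 - 3*t + 2) sin(5*t/2) dt = (-8*pi**2/5 - 12*pi/5 + 116/125) - (-8*pi**2/5 + 116/125 + 12*pi/5) = -24*pi/5.
Hence b_5 = (1/(2*pi))·(-24*pi/5) = -12/5.

-12/5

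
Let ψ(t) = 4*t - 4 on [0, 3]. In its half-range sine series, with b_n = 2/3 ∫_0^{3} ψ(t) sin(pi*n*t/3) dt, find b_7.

8/(7*pi)

b_7 = 2/3 ∫_0^{3} (4*t - 4) sin(7*pi*t/3) dt.
Integrating by parts (boundary term plus one more integral), an antiderivative of (4*t - 4) sin(7*pi*t/3) is -12*t*cos(7*pi*t/3)/(7*pi) + 36*sin(7*pi*t/3)/(49*pi**2) + 12*cos(7*pi*t/3)/(7*pi); evaluating from 0 to 3: ∫_{0}^{3} (4*t - 4) sin(7*pi*t/3) dt = (24/(7*pi)) - (12/(7*pi)) = 12/(7*pi).
Hence b_7 = (2/3)·(12/(7*pi)) = 8/(7*pi).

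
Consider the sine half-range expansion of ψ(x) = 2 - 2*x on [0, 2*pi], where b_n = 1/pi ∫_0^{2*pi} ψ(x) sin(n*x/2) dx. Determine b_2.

4

b_2 = 1/pi ∫_0^{2*pi} (2 - 2*x) sin(x) dx.
Integrating by parts (boundary term plus one more integral), an antiderivative of (2 - 2*x) sin(x) is 2*x*cos(x) - 2*sin(x) - 2*cos(x); evaluating from 0 to 2*pi: ∫_{0}^{2*pi} (2 - 2*x) sin(x) dx = (-2 + 4*pi) - (-2) = 4*pi.
Hence b_2 = (1/pi)·(4*pi) = 4.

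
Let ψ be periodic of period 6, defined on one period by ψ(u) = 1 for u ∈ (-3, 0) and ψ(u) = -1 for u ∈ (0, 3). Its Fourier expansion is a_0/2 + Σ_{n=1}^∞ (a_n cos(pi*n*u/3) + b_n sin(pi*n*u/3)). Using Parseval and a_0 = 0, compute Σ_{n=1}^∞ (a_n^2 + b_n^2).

Parseval: a_0^2/2 + Σ_{n≥1} (a_n^2+b_n^2) = 1/3 ∫_{-3}^{3} ψ(u)^2 du = 2.
Subtract a_0^2/2 = 0: Σ (a_n^2+b_n^2) = 2.

2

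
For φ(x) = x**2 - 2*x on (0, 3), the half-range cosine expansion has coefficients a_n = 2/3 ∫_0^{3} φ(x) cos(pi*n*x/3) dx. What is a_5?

-12/(25*pi**2)

a_5 = 2/3 ∫_0^{3} (x**2 - 2*x) cos(5*pi*x/3) dx.
Integrating by parts twice (tabular method), an antiderivative of (x**2 - 2*x) cos(5*pi*x/3) is 3*x**2*sin(5*pi*x/3)/(5*pi) - 6*x*sin(5*pi*x/3)/(5*pi) + 18*x*cos(5*pi*x/3)/(25*pi**2) - 54*sin(5*pi*x/3)/(125*pi**3) - 18*cos(5*pi*x/3)/(25*pi**2); evaluating from 0 to 3: ∫_{0}^{3} (x**2 - 2*x) cos(5*pi*x/3) dx = (-36/(25*pi**2)) - (-18/(25*pi**2)) = -18/(25*pi**2).
Hence a_5 = (2/3)·(-18/(25*pi**2)) = -12/(25*pi**2).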